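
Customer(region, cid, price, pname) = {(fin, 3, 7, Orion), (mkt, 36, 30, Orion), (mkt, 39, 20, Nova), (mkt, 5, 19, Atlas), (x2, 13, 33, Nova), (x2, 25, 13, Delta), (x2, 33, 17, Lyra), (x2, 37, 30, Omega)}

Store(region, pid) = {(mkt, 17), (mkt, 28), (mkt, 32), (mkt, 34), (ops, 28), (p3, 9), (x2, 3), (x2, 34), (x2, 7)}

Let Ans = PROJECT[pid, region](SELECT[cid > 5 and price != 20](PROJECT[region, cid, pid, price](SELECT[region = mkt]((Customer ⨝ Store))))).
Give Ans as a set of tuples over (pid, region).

Customer ⋈ Store (natural join on region): {(mkt, 36, 30, Orion, 17), (mkt, 36, 30, Orion, 28), (mkt, 36, 30, Orion, 32), (mkt, 36, 30, Orion, 34), (mkt, 39, 20, Nova, 17), (mkt, 39, 20, Nova, 28), (mkt, 39, 20, Nova, 32), (mkt, 39, 20, Nova, 34), (mkt, 5, 19, Atlas, 17), (mkt, 5, 19, Atlas, 28), (mkt, 5, 19, Atlas, 32), (mkt, 5, 19, Atlas, 34), (x2, 13, 33, Nova, 3), (x2, 13, 33, Nova, 34), (x2, 13, 33, Nova, 7), (x2, 25, 13, Delta, 3), (x2, 25, 13, Delta, 34), (x2, 25, 13, Delta, 7), (x2, 33, 17, Lyra, 3), (x2, 33, 17, Lyra, 34), (x2, 33, 17, Lyra, 7), (x2, 37, 30, Omega, 3), (x2, 37, 30, Omega, 34), (x2, 37, 30, Omega, 7)}
σ[region = mkt]: keep tuples satisfying region = mkt → {(mkt, 36, 30, Orion, 17), (mkt, 36, 30, Orion, 28), (mkt, 36, 30, Orion, 32), (mkt, 36, 30, Orion, 34), (mkt, 39, 20, Nova, 17), (mkt, 39, 20, Nova, 28), (mkt, 39, 20, Nova, 32), (mkt, 39, 20, Nova, 34), (mkt, 5, 19, Atlas, 17), (mkt, 5, 19, Atlas, 28), (mkt, 5, 19, Atlas, 32), (mkt, 5, 19, Atlas, 34)}
Projecting to region, cid, pid, price: {(mkt, 36, 17, 30), (mkt, 36, 28, 30), (mkt, 36, 32, 30), (mkt, 36, 34, 30), (mkt, 39, 17, 20), (mkt, 39, 28, 20), (mkt, 39, 32, 20), (mkt, 39, 34, 20), (mkt, 5, 17, 19), (mkt, 5, 28, 19), (mkt, 5, 32, 19), (mkt, 5, 34, 19)}
σ[cid > 5 and price != 20]: keep tuples satisfying cid > 5 and price != 20 → {(mkt, 36, 17, 30), (mkt, 36, 28, 30), (mkt, 36, 32, 30), (mkt, 36, 34, 30)}
Projecting to pid, region: {(17, mkt), (28, mkt), (32, mkt), (34, mkt)}

{(17, mkt), (28, mkt), (32, mkt), (34, mkt)}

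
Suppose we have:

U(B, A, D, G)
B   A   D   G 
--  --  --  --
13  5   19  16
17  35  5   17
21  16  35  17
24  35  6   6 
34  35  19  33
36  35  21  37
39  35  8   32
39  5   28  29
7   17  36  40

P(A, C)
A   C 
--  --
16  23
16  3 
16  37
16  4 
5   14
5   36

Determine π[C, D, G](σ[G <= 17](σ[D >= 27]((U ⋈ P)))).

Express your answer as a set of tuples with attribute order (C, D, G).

Natural join on A: {(13, 5, 19, 16, 14), (13, 5, 19, 16, 36), (21, 16, 35, 17, 23), (21, 16, 35, 17, 3), (21, 16, 35, 17, 37), (21, 16, 35, 17, 4), (39, 5, 28, 29, 14), (39, 5, 28, 29, 36)}
Filtering on D >= 27 leaves {(21, 16, 35, 17, 23), (21, 16, 35, 17, 3), (21, 16, 35, 17, 37), (21, 16, 35, 17, 4), (39, 5, 28, 29, 14), (39, 5, 28, 29, 36)}.
Filtering on G <= 17 leaves {(21, 16, 35, 17, 23), (21, 16, 35, 17, 3), (21, 16, 35, 17, 37), (21, 16, 35, 17, 4)}.
π[C, D, G]: project onto (C, D, G) → {(23, 35, 17), (3, 35, 17), (37, 35, 17), (4, 35, 17)}

{(23, 35, 17), (3, 35, 17), (37, 35, 17), (4, 35, 17)}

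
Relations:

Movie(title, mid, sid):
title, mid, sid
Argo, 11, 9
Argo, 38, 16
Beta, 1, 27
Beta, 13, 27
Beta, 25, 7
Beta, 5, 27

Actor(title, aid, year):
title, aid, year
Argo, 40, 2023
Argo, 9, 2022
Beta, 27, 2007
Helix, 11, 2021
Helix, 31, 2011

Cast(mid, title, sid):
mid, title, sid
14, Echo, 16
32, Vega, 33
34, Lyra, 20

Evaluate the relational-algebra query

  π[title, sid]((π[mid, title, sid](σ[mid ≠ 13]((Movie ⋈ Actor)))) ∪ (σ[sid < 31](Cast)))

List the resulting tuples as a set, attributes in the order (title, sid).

{(Argo, 16), (Argo, 9), (Beta, 27), (Beta, 7), (Echo, 16), (Lyra, 20)}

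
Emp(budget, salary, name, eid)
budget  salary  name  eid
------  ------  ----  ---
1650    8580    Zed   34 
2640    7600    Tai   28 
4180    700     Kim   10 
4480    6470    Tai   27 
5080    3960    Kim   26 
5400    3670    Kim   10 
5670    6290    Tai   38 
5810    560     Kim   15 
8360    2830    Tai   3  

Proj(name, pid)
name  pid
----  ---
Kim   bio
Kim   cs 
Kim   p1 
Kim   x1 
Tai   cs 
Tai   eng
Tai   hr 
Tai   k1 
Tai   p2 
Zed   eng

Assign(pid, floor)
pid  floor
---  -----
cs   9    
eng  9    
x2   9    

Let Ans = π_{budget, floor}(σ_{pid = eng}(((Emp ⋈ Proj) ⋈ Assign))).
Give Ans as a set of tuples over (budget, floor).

Natural join on name: {(1650, 8580, Zed, 34, eng), (2640, 7600, Tai, 28, cs), (2640, 7600, Tai, 28, eng), (2640, 7600, Tai, 28, hr), (2640, 7600, Tai, 28, k1), (2640, 7600, Tai, 28, p2), (4180, 700, Kim, 10, bio), (4180, 700, Kim, 10, cs), (4180, 700, Kim, 10, p1), (4180, 700, Kim, 10, x1), (4480, 6470, Tai, 27, cs), (4480, 6470, Tai, 27, eng), (4480, 6470, Tai, 27, hr), (4480, 6470, Tai, 27, k1), (4480, 6470, Tai, 27, p2), (5080, 3960, Kim, 26, bio), (5080, 3960, Kim, 26, cs), (5080, 3960, Kim, 26, p1), (5080, 3960, Kim, 26, x1), (5400, 3670, Kim, 10, bio), (5400, 3670, Kim, 10, cs), (5400, 3670, Kim, 10, p1), (5400, 3670, Kim, 10, x1), (5670, 6290, Tai, 38, cs), (5670, 6290, Tai, 38, eng), (5670, 6290, Tai, 38, hr), (5670, 6290, Tai, 38, k1), (5670, 6290, Tai, 38, p2), (5810, 560, Kim, 15, bio), (5810, 560, Kim, 15, cs), (5810, 560, Kim, 15, p1), (5810, 560, Kim, 15, x1), (8360, 2830, Tai, 3, cs), (8360, 2830, Tai, 3, eng), (8360, 2830, Tai, 3, hr), (8360, 2830, Tai, 3, k1), (8360, 2830, Tai, 3, p2)}
Natural join on pid: {(1650, 8580, Zed, 34, eng, 9), (2640, 7600, Tai, 28, cs, 9), (2640, 7600, Tai, 28, eng, 9), (4180, 700, Kim, 10, cs, 9), (4480, 6470, Tai, 27, cs, 9), (4480, 6470, Tai, 27, eng, 9), (5080, 3960, Kim, 26, cs, 9), (5400, 3670, Kim, 10, cs, 9), (5670, 6290, Tai, 38, cs, 9), (5670, 6290, Tai, 38, eng, 9), (5810, 560, Kim, 15, cs, 9), (8360, 2830, Tai, 3, cs, 9), (8360, 2830, Tai, 3, eng, 9)}
σ[pid = eng]: keep tuples satisfying pid = eng → {(1650, 8580, Zed, 34, eng, 9), (2640, 7600, Tai, 28, eng, 9), (4480, 6470, Tai, 27, eng, 9), (5670, 6290, Tai, 38, eng, 9), (8360, 2830, Tai, 3, eng, 9)}
Keep only column(s) budget, floor: {(1650, 9), (2640, 9), (4480, 9), (5670, 9), (8360, 9)}

{(1650, 9), (2640, 9), (4480, 9), (5670, 9), (8360, 9)}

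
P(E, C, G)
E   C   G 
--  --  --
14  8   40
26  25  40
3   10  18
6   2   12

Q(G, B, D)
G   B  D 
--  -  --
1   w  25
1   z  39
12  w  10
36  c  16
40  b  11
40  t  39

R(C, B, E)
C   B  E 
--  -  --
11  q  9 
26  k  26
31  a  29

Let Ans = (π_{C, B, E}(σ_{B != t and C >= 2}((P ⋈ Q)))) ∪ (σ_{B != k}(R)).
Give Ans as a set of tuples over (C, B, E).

{(11, q, 9), (2, w, 6), (25, b, 26), (31, a, 29), (8, b, 14)}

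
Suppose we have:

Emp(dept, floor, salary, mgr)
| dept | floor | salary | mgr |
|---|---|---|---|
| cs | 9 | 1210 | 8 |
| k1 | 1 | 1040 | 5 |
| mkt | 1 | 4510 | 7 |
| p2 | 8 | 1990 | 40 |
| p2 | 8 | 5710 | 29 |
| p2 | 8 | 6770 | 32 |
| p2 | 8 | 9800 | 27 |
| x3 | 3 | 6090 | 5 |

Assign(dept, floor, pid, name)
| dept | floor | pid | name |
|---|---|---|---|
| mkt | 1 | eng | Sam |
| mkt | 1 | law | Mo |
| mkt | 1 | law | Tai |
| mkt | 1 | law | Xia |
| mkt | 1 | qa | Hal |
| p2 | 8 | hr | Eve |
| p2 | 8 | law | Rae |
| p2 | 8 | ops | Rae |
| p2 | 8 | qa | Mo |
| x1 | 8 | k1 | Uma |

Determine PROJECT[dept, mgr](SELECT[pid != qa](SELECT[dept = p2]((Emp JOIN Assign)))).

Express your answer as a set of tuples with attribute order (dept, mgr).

{(p2, 27), (p2, 29), (p2, 32), (p2, 40)}

Emp ⋈ Assign (natural join on dept, floor): {(mkt, 1, 4510, 7, eng, Sam), (mkt, 1, 4510, 7, law, Mo), (mkt, 1, 4510, 7, law, Tai), (mkt, 1, 4510, 7, law, Xia), (mkt, 1, 4510, 7, qa, Hal), (p2, 8, 1990, 40, hr, Eve), (p2, 8, 1990, 40, law, Rae), (p2, 8, 1990, 40, ops, Rae), (p2, 8, 1990, 40, qa, Mo), (p2, 8, 5710, 29, hr, Eve), (p2, 8, 5710, 29, law, Rae), (p2, 8, 5710, 29, ops, Rae), (p2, 8, 5710, 29, qa, Mo), (p2, 8, 6770, 32, hr, Eve), (p2, 8, 6770, 32, law, Rae), (p2, 8, 6770, 32, ops, Rae), (p2, 8, 6770, 32, qa, Mo), (p2, 8, 9800, 27, hr, Eve), (p2, 8, 9800, 27, law, Rae), (p2, 8, 9800, 27, ops, Rae), (p2, 8, 9800, 27, qa, Mo)}
Selection dept = p2: {(p2, 8, 1990, 40, hr, Eve), (p2, 8, 1990, 40, law, Rae), (p2, 8, 1990, 40, ops, Rae), (p2, 8, 1990, 40, qa, Mo), (p2, 8, 5710, 29, hr, Eve), (p2, 8, 5710, 29, law, Rae), (p2, 8, 5710, 29, ops, Rae), (p2, 8, 5710, 29, qa, Mo), (p2, 8, 6770, 32, hr, Eve), (p2, 8, 6770, 32, law, Rae), (p2, 8, 6770, 32, ops, Rae), (p2, 8, 6770, 32, qa, Mo), (p2, 8, 9800, 27, hr, Eve), (p2, 8, 9800, 27, law, Rae), (p2, 8, 9800, 27, ops, Rae), (p2, 8, 9800, 27, qa, Mo)}
Selection pid != qa: {(p2, 8, 1990, 40, hr, Eve), (p2, 8, 1990, 40, law, Rae), (p2, 8, 1990, 40, ops, Rae), (p2, 8, 5710, 29, hr, Eve), (p2, 8, 5710, 29, law, Rae), (p2, 8, 5710, 29, ops, Rae), (p2, 8, 6770, 32, hr, Eve), (p2, 8, 6770, 32, law, Rae), (p2, 8, 6770, 32, ops, Rae), (p2, 8, 9800, 27, hr, Eve), (p2, 8, 9800, 27, law, Rae), (p2, 8, 9800, 27, ops, Rae)}
Keep only column(s) dept, mgr (8 duplicate(s) eliminated): {(p2, 27), (p2, 29), (p2, 32), (p2, 40)}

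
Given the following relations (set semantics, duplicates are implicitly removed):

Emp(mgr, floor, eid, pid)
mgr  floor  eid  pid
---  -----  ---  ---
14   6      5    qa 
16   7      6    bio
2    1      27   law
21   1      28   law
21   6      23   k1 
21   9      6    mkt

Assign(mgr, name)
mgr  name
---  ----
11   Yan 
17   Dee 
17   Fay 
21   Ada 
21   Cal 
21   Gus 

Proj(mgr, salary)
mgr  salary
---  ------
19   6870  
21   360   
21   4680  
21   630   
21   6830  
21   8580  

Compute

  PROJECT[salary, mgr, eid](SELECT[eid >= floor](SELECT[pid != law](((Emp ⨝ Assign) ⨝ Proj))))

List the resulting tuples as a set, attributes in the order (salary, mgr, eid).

Natural join on mgr: {(21, 1, 28, law, Ada), (21, 1, 28, law, Cal), (21, 1, 28, law, Gus), (21, 6, 23, k1, Ada), (21, 6, 23, k1, Cal), (21, 6, 23, k1, Gus), (21, 9, 6, mkt, Ada), (21, 9, 6, mkt, Cal), (21, 9, 6, mkt, Gus)}
Natural join on mgr: {(21, 1, 28, law, Ada, 360), (21, 1, 28, law, Ada, 4680), (21, 1, 28, law, Ada, 630), (21, 1, 28, law, Ada, 6830), (21, 1, 28, law, Ada, 8580), (21, 1, 28, law, Cal, 360), (21, 1, 28, law, Cal, 4680), (21, 1, 28, law, Cal, 630), (21, 1, 28, law, Cal, 6830), (21, 1, 28, law, Cal, 8580), (21, 1, 28, law, Gus, 360), (21, 1, 28, law, Gus, 4680), (21, 1, 28, law, Gus, 630), (21, 1, 28, law, Gus, 6830), (21, 1, 28, law, Gus, 8580), (21, 6, 23, k1, Ada, 360), (21, 6, 23, k1, Ada, 4680), (21, 6, 23, k1, Ada, 630), (21, 6, 23, k1, Ada, 6830), (21, 6, 23, k1, Ada, 8580), (21, 6, 23, k1, Cal, 360), (21, 6, 23, k1, Cal, 4680), (21, 6, 23, k1, Cal, 630), (21, 6, 23, k1, Cal, 6830), (21, 6, 23, k1, Cal, 8580), (21, 6, 23, k1, Gus, 360), (21, 6, 23, k1, Gus, 4680), (21, 6, 23, k1, Gus, 630), (21, 6, 23, k1, Gus, 6830), (21, 6, 23, k1, Gus, 8580), (21, 9, 6, mkt, Ada, 360), (21, 9, 6, mkt, Ada, 4680), (21, 9, 6, mkt, Ada, 630), (21, 9, 6, mkt, Ada, 6830), (21, 9, 6, mkt, Ada, 8580), (21, 9, 6, mkt, Cal, 360), (21, 9, 6, mkt, Cal, 4680), (21, 9, 6, mkt, Cal, 630), (21, 9, 6, mkt, Cal, 6830), (21, 9, 6, mkt, Cal, 8580), (21, 9, 6, mkt, Gus, 360), (21, 9, 6, mkt, Gus, 4680), (21, 9, 6, mkt, Gus, 630), (21, 9, 6, mkt, Gus, 6830), (21, 9, 6, mkt, Gus, 8580)}
σ[pid != law]: keep tuples satisfying pid != law → {(21, 6, 23, k1, Ada, 360), (21, 6, 23, k1, Ada, 4680), (21, 6, 23, k1, Ada, 630), (21, 6, 23, k1, Ada, 6830), (21, 6, 23, k1, Ada, 8580), (21, 6, 23, k1, Cal, 360), (21, 6, 23, k1, Cal, 4680), (21, 6, 23, k1, Cal, 630), (21, 6, 23, k1, Cal, 6830), (21, 6, 23, k1, Cal, 8580), (21, 6, 23, k1, Gus, 360), (21, 6, 23, k1, Gus, 4680), (21, 6, 23, k1, Gus, 630), (21, 6, 23, k1, Gus, 6830), (21, 6, 23, k1, Gus, 8580), (21, 9, 6, mkt, Ada, 360), (21, 9, 6, mkt, Ada, 4680), (21, 9, 6, mkt, Ada, 630), (21, 9, 6, mkt, Ada, 6830), (21, 9, 6, mkt, Ada, 8580), (21, 9, 6, mkt, Cal, 360), (21, 9, 6, mkt, Cal, 4680), (21, 9, 6, mkt, Cal, 630), (21, 9, 6, mkt, Cal, 6830), (21, 9, 6, mkt, Cal, 8580), (21, 9, 6, mkt, Gus, 360), (21, 9, 6, mkt, Gus, 4680), (21, 9, 6, mkt, Gus, 630), (21, 9, 6, mkt, Gus, 6830), (21, 9, 6, mkt, Gus, 8580)}
σ[eid >= floor]: keep tuples satisfying eid >= floor → {(21, 6, 23, k1, Ada, 360), (21, 6, 23, k1, Ada, 4680), (21, 6, 23, k1, Ada, 630), (21, 6, 23, k1, Ada, 6830), (21, 6, 23, k1, Ada, 8580), (21, 6, 23, k1, Cal, 360), (21, 6, 23, k1, Cal, 4680), (21, 6, 23, k1, Cal, 630), (21, 6, 23, k1, Cal, 6830), (21, 6, 23, k1, Cal, 8580), (21, 6, 23, k1, Gus, 360), (21, 6, 23, k1, Gus, 4680), (21, 6, 23, k1, Gus, 630), (21, 6, 23, k1, Gus, 6830), (21, 6, 23, k1, Gus, 8580)}
Keep only column(s) salary, mgr, eid (10 duplicate(s) eliminated): {(360, 21, 23), (4680, 21, 23), (630, 21, 23), (6830, 21, 23), (8580, 21, 23)}

{(360, 21, 23), (4680, 21, 23), (630, 21, 23), (6830, 21, 23), (8580, 21, 23)}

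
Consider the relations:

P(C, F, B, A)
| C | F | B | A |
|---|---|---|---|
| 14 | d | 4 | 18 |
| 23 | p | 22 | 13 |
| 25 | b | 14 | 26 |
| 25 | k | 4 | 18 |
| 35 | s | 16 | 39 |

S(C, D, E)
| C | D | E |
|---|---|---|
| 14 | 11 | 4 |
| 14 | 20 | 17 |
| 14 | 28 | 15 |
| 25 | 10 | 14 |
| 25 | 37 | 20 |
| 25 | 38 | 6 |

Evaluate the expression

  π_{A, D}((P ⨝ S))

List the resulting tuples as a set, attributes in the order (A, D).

P ⋈ S (natural join on C): {(14, d, 4, 18, 11, 4), (14, d, 4, 18, 20, 17), (14, d, 4, 18, 28, 15), (25, b, 14, 26, 10, 14), (25, b, 14, 26, 37, 20), (25, b, 14, 26, 38, 6), (25, k, 4, 18, 10, 14), (25, k, 4, 18, 37, 20), (25, k, 4, 18, 38, 6)}
π[A, D]: project onto (A, D) → {(18, 10), (18, 11), (18, 20), (18, 28), (18, 37), (18, 38), (26, 10), (26, 37), (26, 38)}

{(18, 10), (18, 11), (18, 20), (18, 28), (18, 37), (18, 38), (26, 10), (26, 37), (26, 38)}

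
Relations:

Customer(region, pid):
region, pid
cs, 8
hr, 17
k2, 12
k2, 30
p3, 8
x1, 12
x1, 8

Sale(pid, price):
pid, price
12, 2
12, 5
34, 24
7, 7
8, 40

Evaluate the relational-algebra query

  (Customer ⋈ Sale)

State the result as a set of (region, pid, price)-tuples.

{(cs, 8, 40), (k2, 12, 2), (k2, 12, 5), (p3, 8, 40), (x1, 12, 2), (x1, 12, 5), (x1, 8, 40)}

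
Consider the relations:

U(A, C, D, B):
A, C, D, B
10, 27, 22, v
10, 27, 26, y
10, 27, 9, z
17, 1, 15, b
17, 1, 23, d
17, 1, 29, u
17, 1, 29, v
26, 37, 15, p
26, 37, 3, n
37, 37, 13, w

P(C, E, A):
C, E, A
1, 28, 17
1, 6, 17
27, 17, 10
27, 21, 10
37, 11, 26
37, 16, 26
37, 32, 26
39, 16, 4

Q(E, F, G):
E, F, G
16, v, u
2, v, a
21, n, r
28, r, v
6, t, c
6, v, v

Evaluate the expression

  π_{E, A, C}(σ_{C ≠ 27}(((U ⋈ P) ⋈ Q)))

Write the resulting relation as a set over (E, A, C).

U ⋈ P (natural join on A, C): {(10, 27, 22, v, 17), (10, 27, 22, v, 21), (10, 27, 26, y, 17), (10, 27, 26, y, 21), (10, 27, 9, z, 17), (10, 27, 9, z, 21), (17, 1, 15, b, 28), (17, 1, 15, b, 6), (17, 1, 23, d, 28), (17, 1, 23, d, 6), (17, 1, 29, u, 28), (17, 1, 29, u, 6), (17, 1, 29, v, 28), (17, 1, 29, v, 6), (26, 37, 15, p, 11), (26, 37, 15, p, 16), (26, 37, 15, p, 32), (26, 37, 3, n, 11), (26, 37, 3, n, 16), (26, 37, 3, n, 32)}
(U ⋈ P) ⋈ Q (natural join on E): {(10, 27, 22, v, 21, n, r), (10, 27, 26, y, 21, n, r), (10, 27, 9, z, 21, n, r), (17, 1, 15, b, 28, r, v), (17, 1, 15, b, 6, t, c), (17, 1, 15, b, 6, v, v), (17, 1, 23, d, 28, r, v), (17, 1, 23, d, 6, t, c), (17, 1, 23, d, 6, v, v), (17, 1, 29, u, 28, r, v), (17, 1, 29, u, 6, t, c), (17, 1, 29, u, 6, v, v), (17, 1, 29, v, 28, r, v), (17, 1, 29, v, 6, t, c), (17, 1, 29, v, 6, v, v), (26, 37, 15, p, 16, v, u), (26, 37, 3, n, 16, v, u)}
Filtering on C ≠ 27 leaves {(17, 1, 15, b, 28, r, v), (17, 1, 15, b, 6, t, c), (17, 1, 15, b, 6, v, v), (17, 1, 23, d, 28, r, v), (17, 1, 23, d, 6, t, c), (17, 1, 23, d, 6, v, v), (17, 1, 29, u, 28, r, v), (17, 1, 29, u, 6, t, c), (17, 1, 29, u, 6, v, v), (17, 1, 29, v, 28, r, v), (17, 1, 29, v, 6, t, c), (17, 1, 29, v, 6, v, v), (26, 37, 15, p, 16, v, u), (26, 37, 3, n, 16, v, u)}.
π_{E, A, C} gives {(16, 26, 37), (28, 17, 1), (6, 17, 1)} (11 duplicate(s) eliminated).

{(16, 26, 37), (28, 17, 1), (6, 17, 1)}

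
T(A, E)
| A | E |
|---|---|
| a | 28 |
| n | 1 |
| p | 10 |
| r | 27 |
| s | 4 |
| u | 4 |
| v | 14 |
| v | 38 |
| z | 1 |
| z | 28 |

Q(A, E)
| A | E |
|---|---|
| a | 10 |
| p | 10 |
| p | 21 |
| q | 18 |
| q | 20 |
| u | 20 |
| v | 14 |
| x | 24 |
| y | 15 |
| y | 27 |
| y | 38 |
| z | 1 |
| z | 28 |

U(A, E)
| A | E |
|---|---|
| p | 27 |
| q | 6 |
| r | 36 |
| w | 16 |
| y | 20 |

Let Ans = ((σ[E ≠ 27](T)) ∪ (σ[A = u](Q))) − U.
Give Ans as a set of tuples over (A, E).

{(a, 28), (n, 1), (p, 10), (s, 4), (u, 20), (u, 4), (v, 14), (v, 38), (z, 1), (z, 28)}

Selection E ≠ 27: {(a, 28), (n, 1), (p, 10), (s, 4), (u, 4), (v, 14), (v, 38), (z, 1), (z, 28)}
Selection A = u: {(u, 20)}
Taking the union: {(a, 28), (n, 1), (p, 10), (s, 4), (u, 20), (u, 4), (v, 14), (v, 38), (z, 1), (z, 28)}
Taking the difference: {(a, 28), (n, 1), (p, 10), (s, 4), (u, 20), (u, 4), (v, 14), (v, 38), (z, 1), (z, 28)}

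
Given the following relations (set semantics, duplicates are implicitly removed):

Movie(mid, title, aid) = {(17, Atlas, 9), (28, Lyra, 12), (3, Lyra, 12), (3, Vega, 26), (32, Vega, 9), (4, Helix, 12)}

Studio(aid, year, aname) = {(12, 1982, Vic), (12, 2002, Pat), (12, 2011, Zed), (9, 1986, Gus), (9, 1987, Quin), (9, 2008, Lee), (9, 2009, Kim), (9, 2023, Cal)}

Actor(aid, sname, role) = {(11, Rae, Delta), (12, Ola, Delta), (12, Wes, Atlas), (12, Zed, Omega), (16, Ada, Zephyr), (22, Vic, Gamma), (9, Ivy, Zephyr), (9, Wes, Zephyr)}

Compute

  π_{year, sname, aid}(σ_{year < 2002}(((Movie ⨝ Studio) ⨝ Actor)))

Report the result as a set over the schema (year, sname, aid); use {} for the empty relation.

Movie ⋈ Studio (natural join on aid): {(17, Atlas, 9, 1986, Gus), (17, Atlas, 9, 1987, Quin), (17, Atlas, 9, 2008, Lee), (17, Atlas, 9, 2009, Kim), (17, Atlas, 9, 2023, Cal), (28, Lyra, 12, 1982, Vic), (28, Lyra, 12, 2002, Pat), (28, Lyra, 12, 2011, Zed), (3, Lyra, 12, 1982, Vic), (3, Lyra, 12, 2002, Pat), (3, Lyra, 12, 2011, Zed), (32, Vega, 9, 1986, Gus), (32, Vega, 9, 1987, Quin), (32, Vega, 9, 2008, Lee), (32, Vega, 9, 2009, Kim), (32, Vega, 9, 2023, Cal), (4, Helix, 12, 1982, Vic), (4, Helix, 12, 2002, Pat), (4, Helix, 12, 2011, Zed)}
(Movie ⨝ Studio) ⋈ Actor (natural join on aid): {(17, Atlas, 9, 1986, Gus, Ivy, Zephyr), (17, Atlas, 9, 1986, Gus, Wes, Zephyr), (17, Atlas, 9, 1987, Quin, Ivy, Zephyr), (17, Atlas, 9, 1987, Quin, Wes, Zephyr), (17, Atlas, 9, 2008, Lee, Ivy, Zephyr), (17, Atlas, 9, 2008, Lee, Wes, Zephyr), (17, Atlas, 9, 2009, Kim, Ivy, Zephyr), (17, Atlas, 9, 2009, Kim, Wes, Zephyr), (17, Atlas, 9, 2023, Cal, Ivy, Zephyr), (17, Atlas, 9, 2023, Cal, Wes, Zephyr), (28, Lyra, 12, 1982, Vic, Ola, Delta), (28, Lyra, 12, 1982, Vic, Wes, Atlas), (28, Lyra, 12, 1982, Vic, Zed, Omega), (28, Lyra, 12, 2002, Pat, Ola, Delta), (28, Lyra, 12, 2002, Pat, Wes, Atlas), (28, Lyra, 12, 2002, Pat, Zed, Omega), (28, Lyra, 12, 2011, Zed, Ola, Delta), (28, Lyra, 12, 2011, Zed, Wes, Atlas), (28, Lyra, 12, 2011, Zed, Zed, Omega), (3, Lyra, 12, 1982, Vic, Ola, Delta), (3, Lyra, 12, 1982, Vic, Wes, Atlas), (3, Lyra, 12, 1982, Vic, Zed, Omega), (3, Lyra, 12, 2002, Pat, Ola, Delta), (3, Lyra, 12, 2002, Pat, Wes, Atlas), (3, Lyra, 12, 2002, Pat, Zed, Omega), (3, Lyra, 12, 2011, Zed, Ola, Delta), (3, Lyra, 12, 2011, Zed, Wes, Atlas), (3, Lyra, 12, 2011, Zed, Zed, Omega), (32, Vega, 9, 1986, Gus, Ivy, Zephyr), (32, Vega, 9, 1986, Gus, Wes, Zephyr), (32, Vega, 9, 1987, Quin, Ivy, Zephyr), (32, Vega, 9, 1987, Quin, Wes, Zephyr), (32, Vega, 9, 2008, Lee, Ivy, Zephyr), (32, Vega, 9, 2008, Lee, Wes, Zephyr), (32, Vega, 9, 2009, Kim, Ivy, Zephyr), (32, Vega, 9, 2009, Kim, Wes, Zephyr), (32, Vega, 9, 2023, Cal, Ivy, Zephyr), (32, Vega, 9, 2023, Cal, Wes, Zephyr), (4, Helix, 12, 1982, Vic, Ola, Delta), (4, Helix, 12, 1982, Vic, Wes, Atlas), (4, Helix, 12, 1982, Vic, Zed, Omega), (4, Helix, 12, 2002, Pat, Ola, Delta), (4, Helix, 12, 2002, Pat, Wes, Atlas), (4, Helix, 12, 2002, Pat, Zed, Omega), (4, Helix, 12, 2011, Zed, Ola, Delta), (4, Helix, 12, 2011, Zed, Wes, Atlas), (4, Helix, 12, 2011, Zed, Zed, Omega)}
Filtering on year < 2002 leaves {(17, Atlas, 9, 1986, Gus, Ivy, Zephyr), (17, Atlas, 9, 1986, Gus, Wes, Zephyr), (17, Atlas, 9, 1987, Quin, Ivy, Zephyr), (17, Atlas, 9, 1987, Quin, Wes, Zephyr), (28, Lyra, 12, 1982, Vic, Ola, Delta), (28, Lyra, 12, 1982, Vic, Wes, Atlas), (28, Lyra, 12, 1982, Vic, Zed, Omega), (3, Lyra, 12, 1982, Vic, Ola, Delta), (3, Lyra, 12, 1982, Vic, Wes, Atlas), (3, Lyra, 12, 1982, Vic, Zed, Omega), (32, Vega, 9, 1986, Gus, Ivy, Zephyr), (32, Vega, 9, 1986, Gus, Wes, Zephyr), (32, Vega, 9, 1987, Quin, Ivy, Zephyr), (32, Vega, 9, 1987, Quin, Wes, Zephyr), (4, Helix, 12, 1982, Vic, Ola, Delta), (4, Helix, 12, 1982, Vic, Wes, Atlas), (4, Helix, 12, 1982, Vic, Zed, Omega)}.
Keep only column(s) year, sname, aid (10 duplicate(s) eliminated): {(1982, Ola, 12), (1982, Wes, 12), (1982, Zed, 12), (1986, Ivy, 9), (1986, Wes, 9), (1987, Ivy, 9), (1987, Wes, 9)}

{(1982, Ola, 12), (1982, Wes, 12), (1982, Zed, 12), (1986, Ivy, 9), (1986, Wes, 9), (1987, Ivy, 9), (1987, Wes, 9)}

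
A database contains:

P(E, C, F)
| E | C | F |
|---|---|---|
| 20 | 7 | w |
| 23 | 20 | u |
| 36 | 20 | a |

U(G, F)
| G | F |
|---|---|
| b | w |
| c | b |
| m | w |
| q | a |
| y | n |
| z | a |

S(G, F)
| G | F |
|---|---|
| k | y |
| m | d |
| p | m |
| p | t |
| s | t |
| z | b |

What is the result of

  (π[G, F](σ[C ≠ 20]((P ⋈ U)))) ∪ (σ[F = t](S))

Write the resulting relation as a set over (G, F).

Natural join on F: {(20, 7, w, b), (20, 7, w, m), (36, 20, a, q), (36, 20, a, z)}
Apply σ_{C ≠ 20}; surviving tuples: {(20, 7, w, b), (20, 7, w, m)}
Projecting to G, F: {(b, w), (m, w)}
Apply σ_{F = t}; surviving tuples: {(p, t), (s, t)}
Taking the union: {(b, w), (m, w), (p, t), (s, t)}

{(b, w), (m, w), (p, t), (s, t)}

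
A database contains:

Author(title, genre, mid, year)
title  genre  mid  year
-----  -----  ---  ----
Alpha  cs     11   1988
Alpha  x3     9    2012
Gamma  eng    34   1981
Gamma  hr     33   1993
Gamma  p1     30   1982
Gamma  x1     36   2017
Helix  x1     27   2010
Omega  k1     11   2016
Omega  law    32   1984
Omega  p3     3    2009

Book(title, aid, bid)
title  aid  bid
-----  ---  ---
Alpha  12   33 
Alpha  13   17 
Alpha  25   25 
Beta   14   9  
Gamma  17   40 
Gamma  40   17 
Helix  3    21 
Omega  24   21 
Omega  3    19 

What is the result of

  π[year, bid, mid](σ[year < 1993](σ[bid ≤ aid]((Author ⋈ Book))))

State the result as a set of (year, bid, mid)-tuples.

Natural join on title: {(Alpha, cs, 11, 1988, 12, 33), (Alpha, cs, 11, 1988, 13, 17), (Alpha, cs, 11, 1988, 25, 25), (Alpha, x3, 9, 2012, 12, 33), (Alpha, x3, 9, 2012, 13, 17), (Alpha, x3, 9, 2012, 25, 25), (Gamma, eng, 34, 1981, 17, 40), (Gamma, eng, 34, 1981, 40, 17), (Gamma, hr, 33, 1993, 17, 40), (Gamma, hr, 33, 1993, 40, 17), (Gamma, p1, 30, 1982, 17, 40), (Gamma, p1, 30, 1982, 40, 17), (Gamma, x1, 36, 2017, 17, 40), (Gamma, x1, 36, 2017, 40, 17), (Helix, x1, 27, 2010, 3, 21), (Omega, k1, 11, 2016, 24, 21), (Omega, k1, 11, 2016, 3, 19), (Omega, law, 32, 1984, 24, 21), (Omega, law, 32, 1984, 3, 19), (Omega, p3, 3, 2009, 24, 21), (Omega, p3, 3, 2009, 3, 19)}
Selection bid ≤ aid: {(Alpha, cs, 11, 1988, 25, 25), (Alpha, x3, 9, 2012, 25, 25), (Gamma, eng, 34, 1981, 40, 17), (Gamma, hr, 33, 1993, 40, 17), (Gamma, p1, 30, 1982, 40, 17), (Gamma, x1, 36, 2017, 40, 17), (Omega, k1, 11, 2016, 24, 21), (Omega, law, 32, 1984, 24, 21), (Omega, p3, 3, 2009, 24, 21)}
Selection year < 1993: {(Alpha, cs, 11, 1988, 25, 25), (Gamma, eng, 34, 1981, 40, 17), (Gamma, p1, 30, 1982, 40, 17), (Omega, law, 32, 1984, 24, 21)}
Projecting to year, bid, mid: {(1981, 17, 34), (1982, 17, 30), (1984, 21, 32), (1988, 25, 11)}

{(1981, 17, 34), (1982, 17, 30), (1984, 21, 32), (1988, 25, 11)}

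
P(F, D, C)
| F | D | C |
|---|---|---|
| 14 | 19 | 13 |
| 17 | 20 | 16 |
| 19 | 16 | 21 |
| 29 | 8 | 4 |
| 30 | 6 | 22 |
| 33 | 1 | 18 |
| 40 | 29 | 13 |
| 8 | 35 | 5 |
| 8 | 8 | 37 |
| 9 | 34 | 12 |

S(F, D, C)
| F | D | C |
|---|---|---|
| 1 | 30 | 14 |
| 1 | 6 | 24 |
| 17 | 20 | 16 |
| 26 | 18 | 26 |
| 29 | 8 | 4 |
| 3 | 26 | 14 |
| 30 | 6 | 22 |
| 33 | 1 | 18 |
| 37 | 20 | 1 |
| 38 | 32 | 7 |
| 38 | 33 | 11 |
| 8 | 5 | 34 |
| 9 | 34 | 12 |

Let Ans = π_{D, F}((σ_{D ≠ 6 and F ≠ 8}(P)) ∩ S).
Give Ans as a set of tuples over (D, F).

{(1, 33), (20, 17), (34, 9), (8, 29)}

σ[D ≠ 6 and F ≠ 8]: keep tuples satisfying D ≠ 6 and F ≠ 8 → {(14, 19, 13), (17, 20, 16), (19, 16, 21), (29, 8, 4), (33, 1, 18), (40, 29, 13), (9, 34, 12)}
Intersection: {(14, 19, 13), (17, 20, 16), (19, 16, 21), (29, 8, 4), (33, 1, 18), (40, 29, 13), (9, 34, 12)} with {(1, 30, 14), (1, 6, 24), (17, 20, 16), (26, 18, 26), (29, 8, 4), (3, 26, 14), (30, 6, 22), (33, 1, 18), (37, 20, 1), (38, 32, 7), (38, 33, 11), (8, 5, 34), (9, 34, 12)} → {(17, 20, 16), (29, 8, 4), (33, 1, 18), (9, 34, 12)}
Keep only column(s) D, F: {(1, 33), (20, 17), (34, 9), (8, 29)}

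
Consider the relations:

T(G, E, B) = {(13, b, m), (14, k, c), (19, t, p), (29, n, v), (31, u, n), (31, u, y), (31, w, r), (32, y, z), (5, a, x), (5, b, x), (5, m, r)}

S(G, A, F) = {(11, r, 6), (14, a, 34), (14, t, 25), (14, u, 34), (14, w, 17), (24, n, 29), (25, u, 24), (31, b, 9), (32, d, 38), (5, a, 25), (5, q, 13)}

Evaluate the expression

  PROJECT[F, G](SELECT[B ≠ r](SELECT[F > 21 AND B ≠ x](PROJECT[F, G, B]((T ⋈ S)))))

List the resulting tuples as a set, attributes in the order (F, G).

{(25, 14), (34, 14), (38, 32)}

T ⋈ S (natural join on G): {(14, k, c, a, 34), (14, k, c, t, 25), (14, k, c, u, 34), (14, k, c, w, 17), (31, u, n, b, 9), (31, u, y, b, 9), (31, w, r, b, 9), (32, y, z, d, 38), (5, a, x, a, 25), (5, a, x, q, 13), (5, b, x, a, 25), (5, b, x, q, 13), (5, m, r, a, 25), (5, m, r, q, 13)}
Projecting to F, G, B (3 duplicate(s) eliminated): {(13, 5, r), (13, 5, x), (17, 14, c), (25, 14, c), (25, 5, r), (25, 5, x), (34, 14, c), (38, 32, z), (9, 31, n), (9, 31, r), (9, 31, y)}
Selection F > 21 AND B ≠ x: {(25, 14, c), (25, 5, r), (34, 14, c), (38, 32, z)}
Selection B ≠ r: {(25, 14, c), (34, 14, c), (38, 32, z)}
Projecting to F, G: {(25, 14), (34, 14), (38, 32)}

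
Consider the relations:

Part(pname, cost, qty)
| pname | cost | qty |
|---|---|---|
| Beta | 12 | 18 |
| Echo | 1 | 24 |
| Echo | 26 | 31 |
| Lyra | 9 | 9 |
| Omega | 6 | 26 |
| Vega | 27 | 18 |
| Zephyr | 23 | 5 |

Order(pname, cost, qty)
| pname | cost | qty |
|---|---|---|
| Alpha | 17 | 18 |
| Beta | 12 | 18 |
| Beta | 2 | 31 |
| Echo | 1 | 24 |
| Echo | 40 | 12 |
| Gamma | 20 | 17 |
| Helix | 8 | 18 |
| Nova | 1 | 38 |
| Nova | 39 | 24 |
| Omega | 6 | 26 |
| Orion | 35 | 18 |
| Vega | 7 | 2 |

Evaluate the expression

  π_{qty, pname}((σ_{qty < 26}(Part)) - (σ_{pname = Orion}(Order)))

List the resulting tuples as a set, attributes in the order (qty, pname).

Selection qty < 26: {(Beta, 12, 18), (Echo, 1, 24), (Lyra, 9, 9), (Vega, 27, 18), (Zephyr, 23, 5)}
Selection pname = Orion: {(Orion, 35, 18)}
Set difference of the two operands is {(Beta, 12, 18), (Echo, 1, 24), (Lyra, 9, 9), (Vega, 27, 18), (Zephyr, 23, 5)}.
Keep only column(s) qty, pname: {(18, Beta), (18, Vega), (24, Echo), (5, Zephyr), (9, Lyra)}

{(18, Beta), (18, Vega), (24, Echo), (5, Zephyr), (9, Lyra)}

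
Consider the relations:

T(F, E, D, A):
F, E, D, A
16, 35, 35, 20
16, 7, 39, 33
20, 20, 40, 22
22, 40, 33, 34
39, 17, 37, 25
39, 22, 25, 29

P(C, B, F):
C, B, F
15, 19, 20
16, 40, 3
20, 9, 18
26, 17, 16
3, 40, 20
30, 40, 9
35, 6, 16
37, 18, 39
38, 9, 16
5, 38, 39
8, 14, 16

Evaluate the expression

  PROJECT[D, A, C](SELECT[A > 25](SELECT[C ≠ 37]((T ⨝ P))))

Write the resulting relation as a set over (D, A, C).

{(25, 29, 5), (39, 33, 26), (39, 33, 35), (39, 33, 38), (39, 33, 8)}

Natural join on F: {(16, 35, 35, 20, 26, 17), (16, 35, 35, 20, 35, 6), (16, 35, 35, 20, 38, 9), (16, 35, 35, 20, 8, 14), (16, 7, 39, 33, 26, 17), (16, 7, 39, 33, 35, 6), (16, 7, 39, 33, 38, 9), (16, 7, 39, 33, 8, 14), (20, 20, 40, 22, 15, 19), (20, 20, 40, 22, 3, 40), (39, 17, 37, 25, 37, 18), (39, 17, 37, 25, 5, 38), (39, 22, 25, 29, 37, 18), (39, 22, 25, 29, 5, 38)}
Filtering on C ≠ 37 leaves {(16, 35, 35, 20, 26, 17), (16, 35, 35, 20, 35, 6), (16, 35, 35, 20, 38, 9), (16, 35, 35, 20, 8, 14), (16, 7, 39, 33, 26, 17), (16, 7, 39, 33, 35, 6), (16, 7, 39, 33, 38, 9), (16, 7, 39, 33, 8, 14), (20, 20, 40, 22, 15, 19), (20, 20, 40, 22, 3, 40), (39, 17, 37, 25, 5, 38), (39, 22, 25, 29, 5, 38)}.
Filtering on A > 25 leaves {(16, 7, 39, 33, 26, 17), (16, 7, 39, 33, 35, 6), (16, 7, 39, 33, 38, 9), (16, 7, 39, 33, 8, 14), (39, 22, 25, 29, 5, 38)}.
Keep only column(s) D, A, C: {(25, 29, 5), (39, 33, 26), (39, 33, 35), (39, 33, 38), (39, 33, 8)}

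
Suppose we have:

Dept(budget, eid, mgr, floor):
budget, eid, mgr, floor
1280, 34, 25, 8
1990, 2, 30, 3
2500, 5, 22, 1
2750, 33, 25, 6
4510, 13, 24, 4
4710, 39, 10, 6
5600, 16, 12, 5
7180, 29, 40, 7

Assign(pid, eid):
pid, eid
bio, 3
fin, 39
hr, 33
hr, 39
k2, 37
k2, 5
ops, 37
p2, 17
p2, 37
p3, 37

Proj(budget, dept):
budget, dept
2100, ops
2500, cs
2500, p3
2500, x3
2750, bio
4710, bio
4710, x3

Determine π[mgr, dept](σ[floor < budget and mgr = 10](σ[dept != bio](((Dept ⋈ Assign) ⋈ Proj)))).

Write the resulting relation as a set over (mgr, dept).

Joining Dept and Assign on eid yields {(2500, 5, 22, 1, k2), (2750, 33, 25, 6, hr), (4710, 39, 10, 6, fin), (4710, 39, 10, 6, hr)}.
Joining (Dept ⋈ Assign) and Proj on budget yields {(2500, 5, 22, 1, k2, cs), (2500, 5, 22, 1, k2, p3), (2500, 5, 22, 1, k2, x3), (2750, 33, 25, 6, hr, bio), (4710, 39, 10, 6, fin, bio), (4710, 39, 10, 6, fin, x3), (4710, 39, 10, 6, hr, bio), (4710, 39, 10, 6, hr, x3)}.
Selection dept != bio: {(2500, 5, 22, 1, k2, cs), (2500, 5, 22, 1, k2, p3), (2500, 5, 22, 1, k2, x3), (4710, 39, 10, 6, fin, x3), (4710, 39, 10, 6, hr, x3)}
Selection floor < budget and mgr = 10: {(4710, 39, 10, 6, fin, x3), (4710, 39, 10, 6, hr, x3)}
Projecting to mgr, dept (1 duplicate(s) eliminated): {(10, x3)}

{(10, x3)}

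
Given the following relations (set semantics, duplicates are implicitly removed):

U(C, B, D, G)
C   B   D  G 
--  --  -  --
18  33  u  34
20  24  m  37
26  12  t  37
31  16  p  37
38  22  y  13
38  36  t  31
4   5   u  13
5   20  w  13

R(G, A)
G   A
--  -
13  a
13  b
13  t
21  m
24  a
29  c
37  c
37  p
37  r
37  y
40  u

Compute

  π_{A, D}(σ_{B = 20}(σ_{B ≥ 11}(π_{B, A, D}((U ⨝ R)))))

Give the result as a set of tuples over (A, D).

{(a, w), (b, w), (t, w)}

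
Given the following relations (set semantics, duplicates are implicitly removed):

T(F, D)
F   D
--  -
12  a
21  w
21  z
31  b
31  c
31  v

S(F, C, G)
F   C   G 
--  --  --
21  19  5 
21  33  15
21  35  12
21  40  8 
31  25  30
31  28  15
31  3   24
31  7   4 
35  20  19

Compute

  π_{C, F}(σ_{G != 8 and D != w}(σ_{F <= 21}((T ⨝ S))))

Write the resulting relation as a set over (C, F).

{(19, 21), (33, 21), (35, 21)}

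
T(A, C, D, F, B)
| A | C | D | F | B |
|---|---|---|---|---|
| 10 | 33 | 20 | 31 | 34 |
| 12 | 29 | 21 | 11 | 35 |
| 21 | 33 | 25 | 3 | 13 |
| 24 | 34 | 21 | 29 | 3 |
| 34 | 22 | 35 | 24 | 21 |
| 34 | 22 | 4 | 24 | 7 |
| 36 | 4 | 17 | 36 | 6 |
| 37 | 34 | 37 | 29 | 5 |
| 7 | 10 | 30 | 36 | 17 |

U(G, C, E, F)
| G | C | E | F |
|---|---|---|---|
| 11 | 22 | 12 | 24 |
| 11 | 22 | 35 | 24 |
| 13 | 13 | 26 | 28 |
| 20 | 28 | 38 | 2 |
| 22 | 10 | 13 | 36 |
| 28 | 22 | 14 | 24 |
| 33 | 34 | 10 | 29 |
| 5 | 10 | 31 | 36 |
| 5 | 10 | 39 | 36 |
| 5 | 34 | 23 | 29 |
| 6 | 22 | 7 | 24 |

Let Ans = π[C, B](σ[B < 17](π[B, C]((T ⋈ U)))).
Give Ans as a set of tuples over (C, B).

{(22, 7), (34, 3), (34, 5)}

Natural join on C, F: {(24, 34, 21, 29, 3, 33, 10), (24, 34, 21, 29, 3, 5, 23), (34, 22, 35, 24, 21, 11, 12), (34, 22, 35, 24, 21, 11, 35), (34, 22, 35, 24, 21, 28, 14), (34, 22, 35, 24, 21, 6, 7), (34, 22, 4, 24, 7, 11, 12), (34, 22, 4, 24, 7, 11, 35), (34, 22, 4, 24, 7, 28, 14), (34, 22, 4, 24, 7, 6, 7), (37, 34, 37, 29, 5, 33, 10), (37, 34, 37, 29, 5, 5, 23), (7, 10, 30, 36, 17, 22, 13), (7, 10, 30, 36, 17, 5, 31), (7, 10, 30, 36, 17, 5, 39)}
Projecting to B, C (10 duplicate(s) eliminated): {(17, 10), (21, 22), (3, 34), (5, 34), (7, 22)}
Selection B < 17: {(3, 34), (5, 34), (7, 22)}
Projecting to C, B: {(22, 7), (34, 3), (34, 5)}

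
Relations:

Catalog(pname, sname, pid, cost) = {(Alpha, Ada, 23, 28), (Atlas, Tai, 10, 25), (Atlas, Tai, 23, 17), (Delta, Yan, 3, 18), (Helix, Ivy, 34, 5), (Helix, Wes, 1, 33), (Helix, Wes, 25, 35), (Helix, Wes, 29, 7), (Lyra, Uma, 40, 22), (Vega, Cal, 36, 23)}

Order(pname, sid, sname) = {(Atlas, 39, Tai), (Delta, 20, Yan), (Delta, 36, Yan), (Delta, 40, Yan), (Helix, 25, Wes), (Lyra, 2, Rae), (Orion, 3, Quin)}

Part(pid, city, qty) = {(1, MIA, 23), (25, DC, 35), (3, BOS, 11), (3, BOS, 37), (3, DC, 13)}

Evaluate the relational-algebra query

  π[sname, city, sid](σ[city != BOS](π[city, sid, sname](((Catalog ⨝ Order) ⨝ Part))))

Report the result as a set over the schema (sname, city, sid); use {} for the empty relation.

{(Wes, DC, 25), (Wes, MIA, 25), (Yan, DC, 20), (Yan, DC, 36), (Yan, DC, 40)}

Joining Catalog and Order on pname, sname yields {(Atlas, Tai, 10, 25, 39), (Atlas, Tai, 23, 17, 39), (Delta, Yan, 3, 18, 20), (Delta, Yan, 3, 18, 36), (Delta, Yan, 3, 18, 40), (Helix, Wes, 1, 33, 25), (Helix, Wes, 25, 35, 25), (Helix, Wes, 29, 7, 25)}.
Joining (Catalog ⨝ Order) and Part on pid yields {(Delta, Yan, 3, 18, 20, BOS, 11), (Delta, Yan, 3, 18, 20, BOS, 37), (Delta, Yan, 3, 18, 20, DC, 13), (Delta, Yan, 3, 18, 36, BOS, 11), (Delta, Yan, 3, 18, 36, BOS, 37), (Delta, Yan, 3, 18, 36, DC, 13), (Delta, Yan, 3, 18, 40, BOS, 11), (Delta, Yan, 3, 18, 40, BOS, 37), (Delta, Yan, 3, 18, 40, DC, 13), (Helix, Wes, 1, 33, 25, MIA, 23), (Helix, Wes, 25, 35, 25, DC, 35)}.
Projecting to city, sid, sname (3 duplicate(s) eliminated): {(BOS, 20, Yan), (BOS, 36, Yan), (BOS, 40, Yan), (DC, 20, Yan), (DC, 25, Wes), (DC, 36, Yan), (DC, 40, Yan), (MIA, 25, Wes)}
Apply σ_{city != BOS}; surviving tuples: {(DC, 20, Yan), (DC, 25, Wes), (DC, 36, Yan), (DC, 40, Yan), (MIA, 25, Wes)}
Projecting to sname, city, sid: {(Wes, DC, 25), (Wes, MIA, 25), (Yan, DC, 20), (Yan, DC, 36), (Yan, DC, 40)}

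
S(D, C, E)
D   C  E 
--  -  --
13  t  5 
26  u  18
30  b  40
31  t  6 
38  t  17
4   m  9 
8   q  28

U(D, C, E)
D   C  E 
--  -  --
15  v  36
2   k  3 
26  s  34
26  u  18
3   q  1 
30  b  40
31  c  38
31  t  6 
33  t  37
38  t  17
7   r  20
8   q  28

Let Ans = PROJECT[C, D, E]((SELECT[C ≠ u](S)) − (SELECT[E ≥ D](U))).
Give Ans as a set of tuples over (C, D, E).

Filtering on C ≠ u leaves {(13, t, 5), (30, b, 40), (31, t, 6), (38, t, 17), (4, m, 9), (8, q, 28)}.
Filtering on E ≥ D leaves {(15, v, 36), (2, k, 3), (26, s, 34), (30, b, 40), (31, c, 38), (33, t, 37), (7, r, 20), (8, q, 28)}.
Difference: {(13, t, 5), (30, b, 40), (31, t, 6), (38, t, 17), (4, m, 9), (8, q, 28)} with {(15, v, 36), (2, k, 3), (26, s, 34), (30, b, 40), (31, c, 38), (33, t, 37), (7, r, 20), (8, q, 28)} → {(13, t, 5), (31, t, 6), (38, t, 17), (4, m, 9)}
Keep only column(s) C, D, E: {(m, 4, 9), (t, 13, 5), (t, 31, 6), (t, 38, 17)}

{(m, 4, 9), (t, 13, 5), (t, 31, 6), (t, 38, 17)}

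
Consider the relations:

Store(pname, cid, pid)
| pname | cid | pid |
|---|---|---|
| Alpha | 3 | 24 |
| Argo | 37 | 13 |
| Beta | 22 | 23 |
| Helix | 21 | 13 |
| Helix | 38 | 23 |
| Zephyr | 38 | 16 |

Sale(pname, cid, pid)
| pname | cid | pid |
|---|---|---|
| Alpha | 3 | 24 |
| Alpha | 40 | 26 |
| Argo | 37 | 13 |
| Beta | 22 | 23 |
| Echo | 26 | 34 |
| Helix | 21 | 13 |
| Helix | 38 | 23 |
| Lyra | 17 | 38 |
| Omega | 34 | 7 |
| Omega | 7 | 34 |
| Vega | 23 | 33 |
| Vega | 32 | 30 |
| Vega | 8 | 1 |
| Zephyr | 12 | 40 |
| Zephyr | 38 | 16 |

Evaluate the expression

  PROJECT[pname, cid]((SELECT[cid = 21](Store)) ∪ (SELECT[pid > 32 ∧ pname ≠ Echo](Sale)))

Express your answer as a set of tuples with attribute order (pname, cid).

Filtering on cid = 21 leaves {(Helix, 21, 13)}.
Filtering on pid > 32 ∧ pname ≠ Echo leaves {(Lyra, 17, 38), (Omega, 7, 34), (Vega, 23, 33), (Zephyr, 12, 40)}.
Union: {(Helix, 21, 13)} with {(Lyra, 17, 38), (Omega, 7, 34), (Vega, 23, 33), (Zephyr, 12, 40)} → {(Helix, 21, 13), (Lyra, 17, 38), (Omega, 7, 34), (Vega, 23, 33), (Zephyr, 12, 40)}
π_{pname, cid} gives {(Helix, 21), (Lyra, 17), (Omega, 7), (Vega, 23), (Zephyr, 12)}.

{(Helix, 21), (Lyra, 17), (Omega, 7), (Vega, 23), (Zephyr, 12)}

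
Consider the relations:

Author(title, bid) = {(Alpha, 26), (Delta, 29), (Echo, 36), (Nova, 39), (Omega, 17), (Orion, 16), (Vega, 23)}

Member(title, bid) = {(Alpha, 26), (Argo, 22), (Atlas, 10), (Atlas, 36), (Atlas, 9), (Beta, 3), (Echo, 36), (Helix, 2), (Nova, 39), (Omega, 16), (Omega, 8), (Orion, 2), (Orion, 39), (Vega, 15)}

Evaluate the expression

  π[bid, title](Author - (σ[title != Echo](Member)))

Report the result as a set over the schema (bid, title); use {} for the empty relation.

{(16, Orion), (17, Omega), (23, Vega), (29, Delta), (36, Echo)}

σ[title != Echo]: keep tuples satisfying title != Echo → {(Alpha, 26), (Argo, 22), (Atlas, 10), (Atlas, 36), (Atlas, 9), (Beta, 3), (Helix, 2), (Nova, 39), (Omega, 16), (Omega, 8), (Orion, 2), (Orion, 39), (Vega, 15)}
Set difference of the two operands is {(Delta, 29), (Echo, 36), (Omega, 17), (Orion, 16), (Vega, 23)}.
Keep only column(s) bid, title: {(16, Orion), (17, Omega), (23, Vega), (29, Delta), (36, Echo)}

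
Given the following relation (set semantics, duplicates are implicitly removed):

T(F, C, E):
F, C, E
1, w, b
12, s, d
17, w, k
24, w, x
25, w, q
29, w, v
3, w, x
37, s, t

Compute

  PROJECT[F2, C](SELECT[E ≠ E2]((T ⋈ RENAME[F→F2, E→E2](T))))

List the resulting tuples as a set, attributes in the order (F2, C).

{(1, w), (12, s), (17, w), (24, w), (25, w), (29, w), (3, w), (37, s)}

ρ[F→F2, E→E2]: schema becomes (F2, C, E2); tuples unchanged.
Natural join on C: {(1, w, b, 1, b), (1, w, b, 17, k), (1, w, b, 24, x), (1, w, b, 25, q), (1, w, b, 29, v), (1, w, b, 3, x), (12, s, d, 12, d), (12, s, d, 37, t), (17, w, k, 1, b), (17, w, k, 17, k), (17, w, k, 24, x), (17, w, k, 25, q), (17, w, k, 29, v), (17, w, k, 3, x), (24, w, x, 1, b), (24, w, x, 17, k), (24, w, x, 24, x), (24, w, x, 25, q), (24, w, x, 29, v), (24, w, x, 3, x), (25, w, q, 1, b), (25, w, q, 17, k), (25, w, q, 24, x), (25, w, q, 25, q), (25, w, q, 29, v), (25, w, q, 3, x), (29, w, v, 1, b), (29, w, v, 17, k), (29, w, v, 24, x), (29, w, v, 25, q), (29, w, v, 29, v), (29, w, v, 3, x), (3, w, x, 1, b), (3, w, x, 17, k), (3, w, x, 24, x), (3, w, x, 25, q), (3, w, x, 29, v), (3, w, x, 3, x), (37, s, t, 12, d), (37, s, t, 37, t)}
Selection E ≠ E2: {(1, w, b, 17, k), (1, w, b, 24, x), (1, w, b, 25, q), (1, w, b, 29, v), (1, w, b, 3, x), (12, s, d, 37, t), (17, w, k, 1, b), (17, w, k, 24, x), (17, w, k, 25, q), (17, w, k, 29, v), (17, w, k, 3, x), (24, w, x, 1, b), (24, w, x, 17, k), (24, w, x, 25, q), (24, w, x, 29, v), (25, w, q, 1, b), (25, w, q, 17, k), (25, w, q, 24, x), (25, w, q, 29, v), (25, w, q, 3, x), (29, w, v, 1, b), (29, w, v, 17, k), (29, w, v, 24, x), (29, w, v, 25, q), (29, w, v, 3, x), (3, w, x, 1, b), (3, w, x, 17, k), (3, w, x, 25, q), (3, w, x, 29, v), (37, s, t, 12, d)}
Keep only column(s) F2, C (22 duplicate(s) eliminated): {(1, w), (12, s), (17, w), (24, w), (25, w), (29, w), (3, w), (37, s)}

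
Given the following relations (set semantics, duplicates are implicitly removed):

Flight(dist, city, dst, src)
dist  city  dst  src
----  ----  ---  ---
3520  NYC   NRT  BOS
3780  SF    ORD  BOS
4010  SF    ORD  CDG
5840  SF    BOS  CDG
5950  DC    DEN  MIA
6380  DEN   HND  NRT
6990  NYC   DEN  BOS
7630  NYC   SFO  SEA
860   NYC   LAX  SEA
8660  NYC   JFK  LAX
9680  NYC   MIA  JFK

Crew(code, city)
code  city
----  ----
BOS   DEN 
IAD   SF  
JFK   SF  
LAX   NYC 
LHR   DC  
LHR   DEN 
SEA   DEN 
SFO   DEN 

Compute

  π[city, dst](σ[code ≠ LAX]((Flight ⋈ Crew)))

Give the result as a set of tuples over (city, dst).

Flight ⋈ Crew (natural join on city): {(3520, NYC, NRT, BOS, LAX), (3780, SF, ORD, BOS, IAD), (3780, SF, ORD, BOS, JFK), (4010, SF, ORD, CDG, IAD), (4010, SF, ORD, CDG, JFK), (5840, SF, BOS, CDG, IAD), (5840, SF, BOS, CDG, JFK), (5950, DC, DEN, MIA, LHR), (6380, DEN, HND, NRT, BOS), (6380, DEN, HND, NRT, LHR), (6380, DEN, HND, NRT, SEA), (6380, DEN, HND, NRT, SFO), (6990, NYC, DEN, BOS, LAX), (7630, NYC, SFO, SEA, LAX), (860, NYC, LAX, SEA, LAX), (8660, NYC, JFK, LAX, LAX), (9680, NYC, MIA, JFK, LAX)}
Filtering on code ≠ LAX leaves {(3780, SF, ORD, BOS, IAD), (3780, SF, ORD, BOS, JFK), (4010, SF, ORD, CDG, IAD), (4010, SF, ORD, CDG, JFK), (5840, SF, BOS, CDG, IAD), (5840, SF, BOS, CDG, JFK), (5950, DC, DEN, MIA, LHR), (6380, DEN, HND, NRT, BOS), (6380, DEN, HND, NRT, LHR), (6380, DEN, HND, NRT, SEA), (6380, DEN, HND, NRT, SFO)}.
π_{city, dst} gives {(DC, DEN), (DEN, HND), (SF, BOS), (SF, ORD)} (7 duplicate(s) eliminated).

{(DC, DEN), (DEN, HND), (SF, BOS), (SF, ORD)}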